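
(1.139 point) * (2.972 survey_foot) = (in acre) 8.994e-08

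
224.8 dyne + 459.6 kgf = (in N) 4507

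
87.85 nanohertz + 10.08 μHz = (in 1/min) 0.0006101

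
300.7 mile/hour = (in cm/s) 1.344e+04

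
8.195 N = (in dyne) 8.195e+05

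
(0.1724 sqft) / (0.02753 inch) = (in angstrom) 2.29e+11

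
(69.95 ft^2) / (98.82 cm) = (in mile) 0.004086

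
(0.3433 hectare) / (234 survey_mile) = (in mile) 5.664e-06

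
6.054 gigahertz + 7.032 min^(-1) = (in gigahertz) 6.054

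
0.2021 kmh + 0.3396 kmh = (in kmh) 0.5417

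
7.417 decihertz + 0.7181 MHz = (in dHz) 7.181e+06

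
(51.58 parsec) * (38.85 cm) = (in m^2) 6.183e+17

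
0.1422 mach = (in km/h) 174.3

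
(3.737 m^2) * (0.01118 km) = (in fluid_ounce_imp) 1.47e+06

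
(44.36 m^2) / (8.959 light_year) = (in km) 5.234e-19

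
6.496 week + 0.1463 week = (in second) 4.017e+06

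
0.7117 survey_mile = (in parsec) 3.712e-14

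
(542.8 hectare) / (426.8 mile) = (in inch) 311.1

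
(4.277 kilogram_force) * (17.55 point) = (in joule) 0.2597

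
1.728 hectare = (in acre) 4.27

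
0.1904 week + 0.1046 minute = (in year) 0.003652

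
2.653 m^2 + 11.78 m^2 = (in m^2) 14.43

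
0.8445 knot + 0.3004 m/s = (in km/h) 2.645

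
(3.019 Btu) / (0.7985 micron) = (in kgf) 4.068e+08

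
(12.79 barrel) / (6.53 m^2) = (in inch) 12.26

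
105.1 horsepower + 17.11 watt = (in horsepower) 105.1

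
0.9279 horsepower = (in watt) 691.9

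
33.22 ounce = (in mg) 9.418e+05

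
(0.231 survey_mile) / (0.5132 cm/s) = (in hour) 20.12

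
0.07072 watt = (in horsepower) 9.484e-05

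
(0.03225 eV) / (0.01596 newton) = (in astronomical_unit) 2.164e-30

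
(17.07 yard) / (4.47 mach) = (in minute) 0.0001709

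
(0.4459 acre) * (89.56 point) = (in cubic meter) 57.01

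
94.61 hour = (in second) 3.406e+05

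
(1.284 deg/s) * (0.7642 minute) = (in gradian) 65.42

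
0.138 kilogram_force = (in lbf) 0.3042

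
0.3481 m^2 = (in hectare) 3.481e-05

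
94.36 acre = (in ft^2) 4.11e+06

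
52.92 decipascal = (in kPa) 0.005292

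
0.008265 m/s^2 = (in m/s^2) 0.008265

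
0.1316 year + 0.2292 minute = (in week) 6.862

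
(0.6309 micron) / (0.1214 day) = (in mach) 1.766e-13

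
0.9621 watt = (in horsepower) 0.00129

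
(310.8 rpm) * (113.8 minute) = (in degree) 1.273e+07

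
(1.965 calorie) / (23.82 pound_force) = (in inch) 3.055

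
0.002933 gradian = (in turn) 7.332e-06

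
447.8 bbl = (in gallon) 1.881e+04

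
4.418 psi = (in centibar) 30.46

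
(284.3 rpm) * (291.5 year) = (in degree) 1.568e+13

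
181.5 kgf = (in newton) 1780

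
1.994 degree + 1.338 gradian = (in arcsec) 1.151e+04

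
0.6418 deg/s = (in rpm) 0.107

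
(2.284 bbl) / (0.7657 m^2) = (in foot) 1.556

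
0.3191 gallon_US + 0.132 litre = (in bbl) 0.008428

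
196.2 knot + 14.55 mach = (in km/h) 1.82e+04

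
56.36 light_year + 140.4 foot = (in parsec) 17.28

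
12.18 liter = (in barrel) 0.07661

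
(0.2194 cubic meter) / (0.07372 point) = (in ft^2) 9.081e+04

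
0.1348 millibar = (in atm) 0.000133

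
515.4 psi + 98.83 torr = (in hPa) 3.567e+04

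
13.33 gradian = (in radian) 0.2094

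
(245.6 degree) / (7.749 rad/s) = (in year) 1.754e-08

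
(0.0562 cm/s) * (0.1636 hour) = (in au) 2.213e-12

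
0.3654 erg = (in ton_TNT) 8.733e-18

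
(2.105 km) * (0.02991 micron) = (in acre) 1.556e-08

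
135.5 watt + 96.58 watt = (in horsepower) 0.3112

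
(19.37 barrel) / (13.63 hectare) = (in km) 2.259e-08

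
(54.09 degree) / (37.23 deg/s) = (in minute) 0.02421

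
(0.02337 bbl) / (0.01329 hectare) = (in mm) 0.02796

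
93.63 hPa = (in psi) 1.358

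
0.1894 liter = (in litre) 0.1894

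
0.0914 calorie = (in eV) 2.387e+18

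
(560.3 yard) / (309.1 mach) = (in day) 5.634e-08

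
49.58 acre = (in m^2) 2.006e+05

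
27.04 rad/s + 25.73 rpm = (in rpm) 283.9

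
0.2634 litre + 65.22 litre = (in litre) 65.48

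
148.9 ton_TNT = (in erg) 6.23e+18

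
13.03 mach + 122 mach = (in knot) 8.937e+04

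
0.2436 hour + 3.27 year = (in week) 170.5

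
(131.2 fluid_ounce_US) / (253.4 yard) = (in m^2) 1.675e-05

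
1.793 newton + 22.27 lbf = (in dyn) 1.009e+07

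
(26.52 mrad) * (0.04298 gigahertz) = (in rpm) 1.088e+07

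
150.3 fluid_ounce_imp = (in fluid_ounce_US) 144.4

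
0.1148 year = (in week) 5.986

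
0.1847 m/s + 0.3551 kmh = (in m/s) 0.2833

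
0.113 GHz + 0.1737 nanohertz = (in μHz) 1.13e+14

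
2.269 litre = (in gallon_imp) 0.4991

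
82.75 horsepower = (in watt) 6.171e+04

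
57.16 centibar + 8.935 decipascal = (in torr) 428.7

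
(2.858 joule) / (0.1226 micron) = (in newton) 2.331e+07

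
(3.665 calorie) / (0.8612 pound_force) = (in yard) 4.378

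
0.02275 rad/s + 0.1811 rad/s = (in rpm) 1.947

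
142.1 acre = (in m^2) 5.751e+05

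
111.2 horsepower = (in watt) 8.292e+04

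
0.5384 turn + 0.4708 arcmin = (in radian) 3.383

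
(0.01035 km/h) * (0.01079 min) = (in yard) 0.002036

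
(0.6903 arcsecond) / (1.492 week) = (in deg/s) 2.125e-10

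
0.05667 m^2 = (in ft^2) 0.61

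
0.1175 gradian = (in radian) 0.001846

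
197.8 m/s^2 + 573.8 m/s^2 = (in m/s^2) 771.6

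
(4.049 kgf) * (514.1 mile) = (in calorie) 7.852e+06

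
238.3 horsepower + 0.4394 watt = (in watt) 1.777e+05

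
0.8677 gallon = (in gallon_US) 0.8677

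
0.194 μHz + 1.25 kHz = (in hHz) 12.5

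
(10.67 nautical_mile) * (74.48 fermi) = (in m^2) 1.472e-09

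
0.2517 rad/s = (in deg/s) 14.42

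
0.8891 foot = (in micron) 2.71e+05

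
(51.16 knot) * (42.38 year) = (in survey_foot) 1.154e+11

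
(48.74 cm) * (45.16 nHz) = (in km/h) 7.924e-08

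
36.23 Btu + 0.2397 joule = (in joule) 3.822e+04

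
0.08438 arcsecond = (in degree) 2.344e-05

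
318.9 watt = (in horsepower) 0.4277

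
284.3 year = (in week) 1.482e+04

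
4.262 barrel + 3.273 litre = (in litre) 680.9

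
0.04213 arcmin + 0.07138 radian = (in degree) 4.09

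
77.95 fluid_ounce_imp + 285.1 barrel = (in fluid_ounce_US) 1.533e+06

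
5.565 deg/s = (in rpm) 0.9275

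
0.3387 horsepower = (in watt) 252.6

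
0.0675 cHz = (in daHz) 6.75e-05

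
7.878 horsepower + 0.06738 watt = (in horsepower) 7.878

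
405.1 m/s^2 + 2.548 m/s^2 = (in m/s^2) 407.6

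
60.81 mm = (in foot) 0.1995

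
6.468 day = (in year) 0.01772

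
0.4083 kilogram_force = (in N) 4.004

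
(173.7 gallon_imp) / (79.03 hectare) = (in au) 6.679e-18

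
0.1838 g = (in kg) 0.0001838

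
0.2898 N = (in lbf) 0.06515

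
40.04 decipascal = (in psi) 0.0005807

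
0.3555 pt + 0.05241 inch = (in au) 9.737e-15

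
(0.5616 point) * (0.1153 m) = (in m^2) 2.284e-05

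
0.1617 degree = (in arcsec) 582.1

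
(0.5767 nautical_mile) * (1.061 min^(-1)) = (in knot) 36.71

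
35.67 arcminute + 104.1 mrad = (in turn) 0.01822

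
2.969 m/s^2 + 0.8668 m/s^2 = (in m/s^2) 3.836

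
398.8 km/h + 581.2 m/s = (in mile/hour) 1548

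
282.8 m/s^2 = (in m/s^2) 282.8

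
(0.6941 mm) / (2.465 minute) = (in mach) 1.378e-08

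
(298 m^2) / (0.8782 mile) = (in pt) 597.7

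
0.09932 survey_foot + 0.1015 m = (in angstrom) 1.318e+09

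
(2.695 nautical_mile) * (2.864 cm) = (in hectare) 0.01429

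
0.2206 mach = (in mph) 168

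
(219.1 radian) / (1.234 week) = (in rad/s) 0.0002936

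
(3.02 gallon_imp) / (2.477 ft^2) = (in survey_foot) 0.1957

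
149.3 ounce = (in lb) 9.331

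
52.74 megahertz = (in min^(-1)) 3.164e+09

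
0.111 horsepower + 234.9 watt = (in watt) 317.7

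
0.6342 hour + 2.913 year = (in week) 151.9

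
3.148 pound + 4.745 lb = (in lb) 7.893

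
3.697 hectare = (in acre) 9.135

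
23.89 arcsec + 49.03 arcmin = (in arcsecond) 2966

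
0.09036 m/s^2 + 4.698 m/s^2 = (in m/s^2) 4.788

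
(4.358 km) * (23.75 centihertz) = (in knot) 2012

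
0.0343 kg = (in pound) 0.07562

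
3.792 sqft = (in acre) 8.705e-05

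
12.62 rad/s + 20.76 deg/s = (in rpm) 124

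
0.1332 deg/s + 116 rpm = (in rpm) 116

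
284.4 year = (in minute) 1.495e+08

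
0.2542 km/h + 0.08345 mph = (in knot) 0.2098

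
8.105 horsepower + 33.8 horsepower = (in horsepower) 41.91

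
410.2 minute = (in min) 410.2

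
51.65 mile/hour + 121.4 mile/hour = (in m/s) 77.36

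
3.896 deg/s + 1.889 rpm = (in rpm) 2.538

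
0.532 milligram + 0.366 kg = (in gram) 366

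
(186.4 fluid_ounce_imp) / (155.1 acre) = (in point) 2.392e-05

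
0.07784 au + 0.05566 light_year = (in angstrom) 5.266e+24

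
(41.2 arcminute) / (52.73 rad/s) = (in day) 2.631e-09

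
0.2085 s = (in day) 2.413e-06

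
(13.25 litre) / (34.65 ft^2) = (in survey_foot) 0.0135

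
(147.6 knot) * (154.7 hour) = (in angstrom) 4.229e+17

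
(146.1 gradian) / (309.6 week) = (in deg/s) 7.022e-07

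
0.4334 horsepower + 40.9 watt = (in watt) 364.1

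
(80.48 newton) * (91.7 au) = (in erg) 1.104e+22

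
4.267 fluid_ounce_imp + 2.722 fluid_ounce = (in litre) 0.2017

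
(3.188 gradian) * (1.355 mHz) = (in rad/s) 6.785e-05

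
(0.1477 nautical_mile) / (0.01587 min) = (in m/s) 287.3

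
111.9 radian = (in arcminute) 3.847e+05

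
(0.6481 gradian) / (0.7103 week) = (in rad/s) 2.37e-08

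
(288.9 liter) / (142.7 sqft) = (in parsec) 7.062e-19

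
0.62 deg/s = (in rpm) 0.1033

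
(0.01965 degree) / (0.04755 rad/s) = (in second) 0.007213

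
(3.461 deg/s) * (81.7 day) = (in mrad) 4.264e+08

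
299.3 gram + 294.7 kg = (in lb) 650.4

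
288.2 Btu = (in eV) 1.898e+24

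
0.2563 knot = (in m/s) 0.1319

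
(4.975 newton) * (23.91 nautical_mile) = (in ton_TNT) 5.265e-05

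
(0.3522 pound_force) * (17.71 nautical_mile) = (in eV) 3.207e+23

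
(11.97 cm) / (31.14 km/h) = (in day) 1.602e-07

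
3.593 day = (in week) 0.5133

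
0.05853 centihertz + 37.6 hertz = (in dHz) 376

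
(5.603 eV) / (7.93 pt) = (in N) 3.209e-16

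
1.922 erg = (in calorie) 4.594e-08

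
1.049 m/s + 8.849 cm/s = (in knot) 2.211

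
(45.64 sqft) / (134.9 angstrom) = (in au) 0.002101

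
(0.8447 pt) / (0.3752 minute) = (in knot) 2.573e-05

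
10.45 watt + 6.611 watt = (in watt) 17.06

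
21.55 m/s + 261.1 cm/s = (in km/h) 86.98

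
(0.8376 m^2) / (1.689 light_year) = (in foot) 1.72e-16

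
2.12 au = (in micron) 3.171e+17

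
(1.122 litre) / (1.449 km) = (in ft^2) 8.335e-06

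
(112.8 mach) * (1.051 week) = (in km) 2.441e+07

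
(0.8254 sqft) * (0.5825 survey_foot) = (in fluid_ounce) 460.4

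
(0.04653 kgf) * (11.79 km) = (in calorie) 1286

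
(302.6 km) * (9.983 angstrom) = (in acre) 7.465e-08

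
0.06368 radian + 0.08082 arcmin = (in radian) 0.0637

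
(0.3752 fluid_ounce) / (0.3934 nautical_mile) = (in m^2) 1.523e-08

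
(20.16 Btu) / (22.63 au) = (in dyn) 0.0006283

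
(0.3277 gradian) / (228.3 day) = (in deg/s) 1.495e-08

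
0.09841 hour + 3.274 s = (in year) 1.134e-05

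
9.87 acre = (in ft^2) 4.299e+05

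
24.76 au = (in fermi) 3.704e+27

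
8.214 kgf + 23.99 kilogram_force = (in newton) 315.8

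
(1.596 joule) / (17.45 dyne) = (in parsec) 2.964e-13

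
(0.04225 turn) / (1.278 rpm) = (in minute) 0.03306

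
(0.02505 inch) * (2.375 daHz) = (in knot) 0.02937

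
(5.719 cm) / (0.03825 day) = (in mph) 3.871e-05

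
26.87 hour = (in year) 0.003067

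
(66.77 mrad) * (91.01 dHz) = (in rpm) 5.803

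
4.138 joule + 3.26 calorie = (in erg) 1.778e+08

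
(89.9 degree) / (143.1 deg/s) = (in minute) 0.01047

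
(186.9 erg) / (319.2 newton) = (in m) 5.855e-08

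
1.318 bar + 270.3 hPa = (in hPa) 1588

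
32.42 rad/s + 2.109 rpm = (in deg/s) 1870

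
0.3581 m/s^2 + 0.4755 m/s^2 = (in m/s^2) 0.8336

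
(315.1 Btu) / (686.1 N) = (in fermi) 4.845e+17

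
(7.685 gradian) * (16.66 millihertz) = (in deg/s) 0.1152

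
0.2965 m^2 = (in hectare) 2.965e-05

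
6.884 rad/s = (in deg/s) 394.4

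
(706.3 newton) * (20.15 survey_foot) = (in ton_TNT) 1.037e-06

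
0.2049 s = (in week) 3.388e-07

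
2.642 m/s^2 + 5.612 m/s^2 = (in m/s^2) 8.254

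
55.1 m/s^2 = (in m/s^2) 55.1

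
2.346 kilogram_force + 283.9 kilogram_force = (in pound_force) 631.1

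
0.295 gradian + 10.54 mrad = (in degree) 0.8694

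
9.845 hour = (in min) 590.7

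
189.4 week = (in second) 1.145e+08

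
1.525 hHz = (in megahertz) 0.0001525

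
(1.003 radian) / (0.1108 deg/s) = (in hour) 0.1441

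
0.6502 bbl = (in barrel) 0.6502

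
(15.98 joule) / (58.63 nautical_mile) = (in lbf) 3.308e-05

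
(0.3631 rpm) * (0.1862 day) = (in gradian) 3.894e+04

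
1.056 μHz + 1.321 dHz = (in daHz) 0.01321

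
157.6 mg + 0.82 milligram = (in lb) 0.0003493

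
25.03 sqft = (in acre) 0.0005746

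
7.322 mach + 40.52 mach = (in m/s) 1.629e+04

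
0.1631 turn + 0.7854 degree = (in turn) 0.1653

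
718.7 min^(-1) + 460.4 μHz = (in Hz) 11.98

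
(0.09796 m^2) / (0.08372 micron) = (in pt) 3.317e+09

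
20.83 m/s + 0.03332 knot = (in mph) 46.63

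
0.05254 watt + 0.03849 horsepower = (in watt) 28.75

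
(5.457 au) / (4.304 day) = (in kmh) 7.903e+06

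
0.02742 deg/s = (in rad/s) 0.0004786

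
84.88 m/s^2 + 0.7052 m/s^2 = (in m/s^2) 85.59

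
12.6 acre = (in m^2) 5.099e+04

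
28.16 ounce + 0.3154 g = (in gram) 798.6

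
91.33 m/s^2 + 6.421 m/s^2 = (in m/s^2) 97.75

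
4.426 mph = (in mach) 0.005811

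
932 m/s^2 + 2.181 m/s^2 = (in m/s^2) 934.2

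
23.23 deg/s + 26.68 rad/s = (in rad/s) 27.09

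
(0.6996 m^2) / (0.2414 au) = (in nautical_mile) 1.046e-14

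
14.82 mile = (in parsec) 7.729e-13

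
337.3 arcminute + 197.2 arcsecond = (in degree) 5.676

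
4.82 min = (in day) 0.003347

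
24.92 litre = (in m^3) 0.02492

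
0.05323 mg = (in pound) 1.174e-07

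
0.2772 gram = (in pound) 0.0006111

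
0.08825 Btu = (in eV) 5.811e+20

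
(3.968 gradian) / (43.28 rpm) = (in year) 4.361e-10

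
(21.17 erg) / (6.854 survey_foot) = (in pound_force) 2.278e-07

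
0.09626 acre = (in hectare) 0.03896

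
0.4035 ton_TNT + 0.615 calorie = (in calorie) 4.035e+08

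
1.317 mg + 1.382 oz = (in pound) 0.08638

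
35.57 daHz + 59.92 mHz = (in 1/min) 2.135e+04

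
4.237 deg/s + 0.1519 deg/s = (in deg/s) 4.389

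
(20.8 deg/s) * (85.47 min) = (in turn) 296.3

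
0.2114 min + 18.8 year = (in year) 18.8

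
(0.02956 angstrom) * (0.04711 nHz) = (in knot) 2.707e-22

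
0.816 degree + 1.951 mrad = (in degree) 0.9278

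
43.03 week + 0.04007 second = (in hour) 7229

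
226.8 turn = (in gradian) 9.072e+04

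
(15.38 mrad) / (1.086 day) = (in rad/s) 1.639e-07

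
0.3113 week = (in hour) 52.3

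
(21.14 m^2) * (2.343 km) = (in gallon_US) 1.308e+07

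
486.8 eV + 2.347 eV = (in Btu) 7.428e-20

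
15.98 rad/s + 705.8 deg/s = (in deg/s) 1621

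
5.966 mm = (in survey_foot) 0.01957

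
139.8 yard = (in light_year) 1.351e-14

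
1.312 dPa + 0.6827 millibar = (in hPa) 0.684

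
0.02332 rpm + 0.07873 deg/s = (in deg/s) 0.2186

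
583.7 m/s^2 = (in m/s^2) 583.7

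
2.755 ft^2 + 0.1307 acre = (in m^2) 529.2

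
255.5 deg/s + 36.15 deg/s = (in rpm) 48.61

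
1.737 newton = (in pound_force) 0.3905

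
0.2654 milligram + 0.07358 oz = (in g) 2.086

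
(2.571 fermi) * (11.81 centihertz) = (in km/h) 1.093e-15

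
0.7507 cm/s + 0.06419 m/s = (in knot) 0.1394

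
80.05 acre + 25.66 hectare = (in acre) 143.5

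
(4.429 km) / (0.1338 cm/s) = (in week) 5.473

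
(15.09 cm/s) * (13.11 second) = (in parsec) 6.411e-17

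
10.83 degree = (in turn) 0.03008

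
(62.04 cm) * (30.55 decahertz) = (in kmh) 682.3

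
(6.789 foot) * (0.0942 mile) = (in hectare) 0.03137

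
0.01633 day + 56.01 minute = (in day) 0.05523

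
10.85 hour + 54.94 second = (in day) 0.4527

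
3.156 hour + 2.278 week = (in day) 16.08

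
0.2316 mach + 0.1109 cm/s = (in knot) 153.3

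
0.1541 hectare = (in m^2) 1541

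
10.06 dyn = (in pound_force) 2.262e-05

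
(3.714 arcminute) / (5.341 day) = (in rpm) 2.236e-08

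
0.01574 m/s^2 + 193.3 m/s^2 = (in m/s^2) 193.3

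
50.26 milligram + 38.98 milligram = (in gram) 0.08924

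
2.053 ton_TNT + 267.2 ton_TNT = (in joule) 1.127e+12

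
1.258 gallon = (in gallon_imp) 1.048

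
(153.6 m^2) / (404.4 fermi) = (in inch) 1.495e+16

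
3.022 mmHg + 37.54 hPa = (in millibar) 41.57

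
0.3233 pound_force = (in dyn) 1.438e+05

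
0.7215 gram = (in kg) 0.0007215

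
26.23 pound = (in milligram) 1.19e+07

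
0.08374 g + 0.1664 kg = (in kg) 0.1665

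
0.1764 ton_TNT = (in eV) 4.607e+27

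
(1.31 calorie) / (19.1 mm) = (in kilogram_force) 29.26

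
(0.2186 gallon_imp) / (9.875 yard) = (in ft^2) 0.001185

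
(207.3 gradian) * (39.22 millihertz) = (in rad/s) 0.1277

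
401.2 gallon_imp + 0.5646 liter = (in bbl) 11.48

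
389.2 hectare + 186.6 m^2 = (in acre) 961.8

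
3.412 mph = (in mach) 0.00448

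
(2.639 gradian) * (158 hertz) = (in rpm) 62.54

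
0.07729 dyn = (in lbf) 1.738e-07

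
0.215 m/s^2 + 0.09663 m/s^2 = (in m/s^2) 0.3116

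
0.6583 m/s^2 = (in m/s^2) 0.6583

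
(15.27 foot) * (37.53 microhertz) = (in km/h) 0.0006288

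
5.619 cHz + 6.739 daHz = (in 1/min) 4047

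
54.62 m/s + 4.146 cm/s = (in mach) 0.1605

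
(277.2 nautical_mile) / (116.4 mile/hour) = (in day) 0.1142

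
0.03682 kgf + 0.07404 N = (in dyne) 4.351e+04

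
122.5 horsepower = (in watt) 9.135e+04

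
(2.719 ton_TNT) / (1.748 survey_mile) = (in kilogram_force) 4.124e+05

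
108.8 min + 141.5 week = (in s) 8.559e+07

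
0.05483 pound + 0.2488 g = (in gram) 25.12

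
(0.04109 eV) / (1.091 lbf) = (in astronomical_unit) 9.068e-33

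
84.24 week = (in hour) 1.415e+04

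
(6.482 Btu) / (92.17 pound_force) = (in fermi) 1.668e+16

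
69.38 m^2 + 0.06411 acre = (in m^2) 328.8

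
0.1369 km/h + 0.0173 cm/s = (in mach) 0.0001122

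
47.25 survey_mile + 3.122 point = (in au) 5.083e-07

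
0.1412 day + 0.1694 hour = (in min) 213.5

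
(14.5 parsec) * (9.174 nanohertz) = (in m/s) 4.105e+09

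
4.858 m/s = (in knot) 9.443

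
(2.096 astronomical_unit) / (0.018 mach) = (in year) 1622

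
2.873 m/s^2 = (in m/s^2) 2.873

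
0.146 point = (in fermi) 5.151e+10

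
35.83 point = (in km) 1.264e-05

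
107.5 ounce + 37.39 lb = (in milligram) 2.001e+07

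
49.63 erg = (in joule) 4.963e-06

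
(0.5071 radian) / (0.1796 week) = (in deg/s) 0.0002675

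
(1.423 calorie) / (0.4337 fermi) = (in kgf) 1.4e+15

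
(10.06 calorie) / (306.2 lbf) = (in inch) 1.217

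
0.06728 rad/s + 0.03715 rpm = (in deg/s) 4.078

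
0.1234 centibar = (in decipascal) 1234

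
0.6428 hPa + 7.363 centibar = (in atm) 0.0733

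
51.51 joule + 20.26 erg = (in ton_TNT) 1.231e-08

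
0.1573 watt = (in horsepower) 0.0002109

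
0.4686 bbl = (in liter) 74.5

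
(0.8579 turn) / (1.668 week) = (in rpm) 5.102e-05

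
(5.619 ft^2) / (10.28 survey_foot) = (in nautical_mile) 8.996e-05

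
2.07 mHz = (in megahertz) 2.07e-09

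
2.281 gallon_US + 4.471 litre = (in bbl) 0.08243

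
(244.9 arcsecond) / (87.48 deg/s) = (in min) 1.296e-05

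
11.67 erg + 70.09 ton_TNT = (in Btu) 2.78e+08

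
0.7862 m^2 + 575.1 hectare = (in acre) 1421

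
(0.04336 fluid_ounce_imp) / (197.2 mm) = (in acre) 1.544e-09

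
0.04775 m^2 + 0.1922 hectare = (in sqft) 2.069e+04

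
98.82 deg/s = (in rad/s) 1.725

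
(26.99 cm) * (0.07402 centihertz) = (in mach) 5.867e-07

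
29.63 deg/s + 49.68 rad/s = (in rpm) 479.3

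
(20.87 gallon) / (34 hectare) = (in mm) 0.0002324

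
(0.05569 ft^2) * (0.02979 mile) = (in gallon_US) 65.53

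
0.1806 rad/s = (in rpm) 1.725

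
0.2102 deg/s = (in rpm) 0.03503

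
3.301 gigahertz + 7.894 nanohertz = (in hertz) 3.301e+09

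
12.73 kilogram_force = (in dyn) 1.248e+07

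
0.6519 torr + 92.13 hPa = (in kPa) 9.3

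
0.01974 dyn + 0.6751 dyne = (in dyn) 0.6948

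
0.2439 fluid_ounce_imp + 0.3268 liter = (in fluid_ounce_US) 11.28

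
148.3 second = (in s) 148.3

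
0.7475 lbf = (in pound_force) 0.7475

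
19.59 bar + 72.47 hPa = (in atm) 19.41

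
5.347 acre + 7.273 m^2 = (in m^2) 2.165e+04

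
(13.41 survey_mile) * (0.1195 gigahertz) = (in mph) 5.769e+12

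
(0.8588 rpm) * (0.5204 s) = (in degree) 2.682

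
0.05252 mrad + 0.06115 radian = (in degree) 3.507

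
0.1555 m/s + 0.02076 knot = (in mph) 0.3717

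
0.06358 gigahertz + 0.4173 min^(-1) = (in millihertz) 6.358e+10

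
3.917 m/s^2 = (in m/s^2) 3.917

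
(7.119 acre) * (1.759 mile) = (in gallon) 2.154e+10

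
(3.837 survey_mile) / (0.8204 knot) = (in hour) 4.064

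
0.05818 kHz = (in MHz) 5.818e-05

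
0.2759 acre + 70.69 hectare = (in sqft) 7.621e+06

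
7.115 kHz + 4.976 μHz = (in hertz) 7115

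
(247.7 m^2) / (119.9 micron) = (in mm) 2.066e+09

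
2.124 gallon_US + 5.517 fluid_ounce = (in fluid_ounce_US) 277.4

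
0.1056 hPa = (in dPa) 105.6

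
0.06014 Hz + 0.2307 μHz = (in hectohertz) 0.0006014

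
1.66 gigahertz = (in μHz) 1.66e+15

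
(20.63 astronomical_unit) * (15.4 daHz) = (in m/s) 4.753e+14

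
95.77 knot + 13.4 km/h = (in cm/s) 5299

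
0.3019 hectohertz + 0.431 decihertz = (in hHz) 0.3023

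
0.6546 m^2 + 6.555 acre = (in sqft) 2.855e+05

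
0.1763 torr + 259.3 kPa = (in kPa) 259.3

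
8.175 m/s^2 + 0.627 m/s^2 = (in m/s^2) 8.802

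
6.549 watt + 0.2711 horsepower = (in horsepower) 0.2799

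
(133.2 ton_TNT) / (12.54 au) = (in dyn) 2.971e+04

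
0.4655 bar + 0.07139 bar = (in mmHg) 402.7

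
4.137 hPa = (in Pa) 413.7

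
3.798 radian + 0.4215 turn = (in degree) 369.3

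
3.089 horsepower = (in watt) 2303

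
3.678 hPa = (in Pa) 367.8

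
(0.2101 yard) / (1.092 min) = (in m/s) 0.002932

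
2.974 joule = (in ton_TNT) 7.108e-10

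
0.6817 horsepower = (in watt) 508.3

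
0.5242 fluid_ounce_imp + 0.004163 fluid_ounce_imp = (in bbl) 9.443e-05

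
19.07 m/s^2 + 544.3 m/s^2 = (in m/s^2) 563.4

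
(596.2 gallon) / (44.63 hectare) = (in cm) 0.0005057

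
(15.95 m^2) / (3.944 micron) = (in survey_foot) 1.327e+07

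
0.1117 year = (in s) 3.523e+06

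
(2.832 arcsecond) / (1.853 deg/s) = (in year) 1.346e-11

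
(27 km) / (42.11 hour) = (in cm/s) 17.81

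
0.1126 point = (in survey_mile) 2.468e-08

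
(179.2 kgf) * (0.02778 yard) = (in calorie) 10.67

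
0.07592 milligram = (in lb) 1.674e-07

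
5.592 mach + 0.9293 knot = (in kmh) 6856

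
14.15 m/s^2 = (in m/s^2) 14.15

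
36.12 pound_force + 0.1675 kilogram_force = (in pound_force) 36.49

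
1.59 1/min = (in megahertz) 2.65e-08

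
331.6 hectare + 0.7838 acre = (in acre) 820.2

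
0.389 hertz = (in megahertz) 3.89e-07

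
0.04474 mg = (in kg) 4.474e-08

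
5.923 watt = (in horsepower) 0.007943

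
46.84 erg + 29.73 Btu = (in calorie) 7497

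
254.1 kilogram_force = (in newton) 2492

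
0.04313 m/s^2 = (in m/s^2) 0.04313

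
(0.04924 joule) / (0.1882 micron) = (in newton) 2.616e+05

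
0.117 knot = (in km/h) 0.2167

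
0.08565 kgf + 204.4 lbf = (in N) 910.1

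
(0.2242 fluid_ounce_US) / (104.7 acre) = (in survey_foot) 5.134e-11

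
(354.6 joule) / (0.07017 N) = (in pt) 1.432e+07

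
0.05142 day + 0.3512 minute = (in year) 0.0001415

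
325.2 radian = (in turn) 51.76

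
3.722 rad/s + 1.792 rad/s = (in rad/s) 5.514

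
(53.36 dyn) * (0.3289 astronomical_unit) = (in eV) 1.639e+26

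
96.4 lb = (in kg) 43.73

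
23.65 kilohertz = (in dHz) 2.365e+05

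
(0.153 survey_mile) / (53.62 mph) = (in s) 10.27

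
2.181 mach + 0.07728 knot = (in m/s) 742.7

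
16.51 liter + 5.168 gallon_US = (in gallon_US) 9.529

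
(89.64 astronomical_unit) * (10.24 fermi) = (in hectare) 1.373e-05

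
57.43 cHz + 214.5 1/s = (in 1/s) 215.1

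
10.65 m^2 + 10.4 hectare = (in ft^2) 1.12e+06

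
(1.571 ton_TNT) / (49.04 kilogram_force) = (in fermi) 1.367e+22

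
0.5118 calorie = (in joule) 2.141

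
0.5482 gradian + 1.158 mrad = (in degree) 0.5597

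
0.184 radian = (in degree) 10.54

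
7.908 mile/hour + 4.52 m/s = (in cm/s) 805.5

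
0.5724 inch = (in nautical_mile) 7.85e-06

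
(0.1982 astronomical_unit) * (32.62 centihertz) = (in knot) 1.88e+10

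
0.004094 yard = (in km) 3.744e-06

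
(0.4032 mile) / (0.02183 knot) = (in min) 963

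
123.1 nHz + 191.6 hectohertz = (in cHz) 1.916e+06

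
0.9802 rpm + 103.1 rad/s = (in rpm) 985.5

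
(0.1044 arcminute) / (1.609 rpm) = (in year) 5.715e-12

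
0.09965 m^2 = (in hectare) 9.965e-06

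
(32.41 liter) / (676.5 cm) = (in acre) 1.184e-06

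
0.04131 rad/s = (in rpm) 0.3945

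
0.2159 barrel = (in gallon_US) 9.068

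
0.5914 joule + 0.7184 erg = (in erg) 5.914e+06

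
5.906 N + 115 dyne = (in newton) 5.907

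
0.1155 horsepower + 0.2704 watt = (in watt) 86.4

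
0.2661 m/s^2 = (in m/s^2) 0.2661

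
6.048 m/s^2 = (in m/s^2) 6.048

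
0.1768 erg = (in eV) 1.103e+11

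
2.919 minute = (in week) 0.0002896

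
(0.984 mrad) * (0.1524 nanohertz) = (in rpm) 1.432e-12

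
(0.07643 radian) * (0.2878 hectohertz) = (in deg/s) 126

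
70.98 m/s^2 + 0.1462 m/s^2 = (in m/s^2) 71.13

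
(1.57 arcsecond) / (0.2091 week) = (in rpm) 5.748e-10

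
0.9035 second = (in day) 1.046e-05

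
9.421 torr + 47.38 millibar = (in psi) 0.8694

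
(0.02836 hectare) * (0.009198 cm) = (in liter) 26.09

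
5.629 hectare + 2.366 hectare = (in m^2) 7.995e+04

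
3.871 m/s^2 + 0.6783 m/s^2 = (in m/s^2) 4.549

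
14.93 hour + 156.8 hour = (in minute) 1.03e+04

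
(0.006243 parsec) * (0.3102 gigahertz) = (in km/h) 2.151e+23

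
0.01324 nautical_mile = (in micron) 2.452e+07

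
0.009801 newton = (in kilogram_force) 0.0009994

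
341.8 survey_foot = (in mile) 0.06473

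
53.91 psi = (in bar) 3.717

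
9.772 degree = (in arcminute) 586.3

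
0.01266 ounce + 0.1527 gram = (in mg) 511.6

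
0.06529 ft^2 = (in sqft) 0.06529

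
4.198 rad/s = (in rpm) 40.09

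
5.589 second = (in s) 5.589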